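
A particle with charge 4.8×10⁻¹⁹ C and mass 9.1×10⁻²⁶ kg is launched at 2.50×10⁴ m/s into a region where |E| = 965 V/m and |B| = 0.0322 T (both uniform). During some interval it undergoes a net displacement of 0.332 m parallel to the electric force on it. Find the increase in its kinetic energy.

The magnetic force is always ⟂ v and does no work; only the electric force changes KE.
ΔKE = F_E · d = |q|E d = (4.8×10⁻¹⁹)(965)(0.332) ≈ 1.54×10⁻¹⁶ J.

ΔKE ≈ 1.54×10⁻¹⁶ J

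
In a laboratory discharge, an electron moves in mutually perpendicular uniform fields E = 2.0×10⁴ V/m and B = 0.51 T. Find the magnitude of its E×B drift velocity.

The steady drift has the magnetic force balancing the electric force, so v_d = E/B.
v_d = 2.0×10⁴/0.51 = 3.9×10⁴ m/s.

v_d ≈ 3.9×10⁴ m/s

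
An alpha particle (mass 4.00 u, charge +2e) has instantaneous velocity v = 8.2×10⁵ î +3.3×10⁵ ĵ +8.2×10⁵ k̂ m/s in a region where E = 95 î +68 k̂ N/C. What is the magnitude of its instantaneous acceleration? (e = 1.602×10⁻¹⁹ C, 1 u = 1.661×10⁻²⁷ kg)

Only an electric field acts, so F = qE = (3.204×10⁻¹⁹ C)·(95.0, 0, 68.0) = (3.04×10⁻¹⁷, 0, 2.18×10⁻¹⁷) N.
|a| = |F|/m = 3.743×10⁻¹⁷/6.644×10⁻²⁷ ≈ 5.63×10⁹ m/s².

|a| ≈ 5.63×10⁹ m/s²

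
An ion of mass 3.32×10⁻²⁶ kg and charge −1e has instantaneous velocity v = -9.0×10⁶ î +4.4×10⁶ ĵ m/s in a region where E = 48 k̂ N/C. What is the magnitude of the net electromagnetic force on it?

Only an electric field acts, so F = qE = (−1.602×10⁻¹⁹ C)·(0, 0, 48.0) = (0, 0, -7.69×10⁻¹⁸) N.
|F| = 7.69×10⁻¹⁸ N.

|F| ≈ 7.69×10⁻¹⁸ N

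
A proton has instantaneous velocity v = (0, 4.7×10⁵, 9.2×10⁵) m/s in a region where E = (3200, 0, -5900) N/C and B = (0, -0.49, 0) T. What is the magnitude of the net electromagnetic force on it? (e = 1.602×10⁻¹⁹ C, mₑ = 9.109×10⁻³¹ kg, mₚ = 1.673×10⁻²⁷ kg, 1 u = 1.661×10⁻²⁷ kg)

|F| ≈ 7.27×10⁻¹⁴ N

v×B = (4.51×10⁵, 0, 0) N/C.
E + v×B = (4.54×10⁵, 0, -5900) N/C.
F = q(E + v×B) = (1.602×10⁻¹⁹ C)·(4.54×10⁵, 0, -5900) = (7.27×10⁻¹⁴, 0, -9.45×10⁻¹⁶) N.
|F| = 7.27×10⁻¹⁴ N.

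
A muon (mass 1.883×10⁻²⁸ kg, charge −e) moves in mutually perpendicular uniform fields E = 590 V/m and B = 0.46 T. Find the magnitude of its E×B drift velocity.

The steady drift has the magnetic force balancing the electric force, so v_d = E/B.
v_d = 590/0.46 = 1300 m/s.

v_d ≈ 1300 m/s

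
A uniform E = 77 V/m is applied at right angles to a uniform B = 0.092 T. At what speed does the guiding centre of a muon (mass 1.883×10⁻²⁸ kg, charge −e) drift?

v_d ≈ 840 m/s

The E×B drift speed is v_d = E/B.
v_d = 77/0.092 = 840 m/s.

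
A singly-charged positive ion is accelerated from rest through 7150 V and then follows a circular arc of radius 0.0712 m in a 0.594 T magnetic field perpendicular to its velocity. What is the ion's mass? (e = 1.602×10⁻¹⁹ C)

Combine |q|V = ½mv² and r = mv/(|q|B): eliminate v to get m = qB²r²/(2V).
m = (1.602×10⁻¹⁹)(0.594)²(0.0712)²/(2·7150) ≈ 2.00×10⁻²⁶ kg.

m ≈ 2.00×10⁻²⁶ kg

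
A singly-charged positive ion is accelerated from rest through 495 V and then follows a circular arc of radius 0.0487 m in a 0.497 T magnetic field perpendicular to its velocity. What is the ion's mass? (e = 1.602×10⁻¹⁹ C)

Combine |q|V = ½mv² and r = mv/(|q|B): eliminate v to get m = qB²r²/(2V).
m = (1.602×10⁻¹⁹)(0.497)²(0.0487)²/(2·495) ≈ 9.48×10⁻²⁶ kg.

m ≈ 9.48×10⁻²⁶ kg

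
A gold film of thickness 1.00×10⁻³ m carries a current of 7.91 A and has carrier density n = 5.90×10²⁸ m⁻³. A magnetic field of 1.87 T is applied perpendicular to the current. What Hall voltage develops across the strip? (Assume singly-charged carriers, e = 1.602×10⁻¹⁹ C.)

V_H = IB/(n e t).
V_H = (7.91)(1.87)/((5.90×10²⁸)(1.602×10⁻¹⁹)(1.00×10⁻³)) ≈ 1.56×10⁻⁶ V.

V_H ≈ 1.56×10⁻⁶ V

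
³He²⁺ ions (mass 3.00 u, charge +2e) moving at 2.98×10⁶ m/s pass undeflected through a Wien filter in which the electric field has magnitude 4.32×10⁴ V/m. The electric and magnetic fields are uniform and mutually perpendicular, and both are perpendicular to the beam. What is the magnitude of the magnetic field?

Balance of forces in the selector: qE = qvB ⇒ B = E/v.
B = 4.32×10⁴/2.98×10⁶ = 0.0145 T.

B = 0.0145 T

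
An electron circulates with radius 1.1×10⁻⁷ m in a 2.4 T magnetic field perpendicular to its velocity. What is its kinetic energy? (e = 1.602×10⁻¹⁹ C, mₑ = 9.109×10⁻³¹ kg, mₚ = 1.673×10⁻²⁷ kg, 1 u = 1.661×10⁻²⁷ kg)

v = |q|Br/m, then KE = ½mv² = (qBr)²/(2m).
v = (1.602×10⁻¹⁹)(2.4)(1.1×10⁻⁷)/9.109×10⁻³¹ ≈ 4.643×10⁴ m/s.
KE = ½(9.109×10⁻³¹)(4.643×10⁴)² ≈ 9.8×10⁻²² J = 6.1×10⁻³ eV.

KE ≈ 6.1×10⁻³ eV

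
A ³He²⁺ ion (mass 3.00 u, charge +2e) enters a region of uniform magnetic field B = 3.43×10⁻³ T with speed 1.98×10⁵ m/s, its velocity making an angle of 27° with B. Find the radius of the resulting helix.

v⊥ = v sinθ = 1.98×10⁵·sin27° ≈ 8.989×10⁴ m/s.
r = m v⊥/(|q|B) = (4.983×10⁻²⁷)(8.989×10⁴)/((3.204×10⁻¹⁹)(3.43×10⁻³)) ≈ 0.408 m.

r ≈ 0.408 m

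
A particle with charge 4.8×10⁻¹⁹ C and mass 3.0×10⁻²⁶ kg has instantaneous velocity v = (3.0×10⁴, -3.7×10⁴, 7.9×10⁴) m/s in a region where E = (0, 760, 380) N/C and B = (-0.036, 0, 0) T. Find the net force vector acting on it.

v×B = (0, -2840, -1330) N/C.
E + v×B = (0, -2080, -952) N/C.
F = q(E + v×B) = (4.8×10⁻¹⁹ C)·(0, -2080, -952) = (0, -1.00×10⁻¹⁵, -4.57×10⁻¹⁶) N.

F ≈ (0, -1.00×10⁻¹⁵, -4.57×10⁻¹⁶) N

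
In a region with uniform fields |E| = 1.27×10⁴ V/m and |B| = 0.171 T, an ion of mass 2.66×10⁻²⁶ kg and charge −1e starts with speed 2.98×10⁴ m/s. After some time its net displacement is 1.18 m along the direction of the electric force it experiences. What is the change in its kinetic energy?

The magnetic force is always ⟂ v and does no work; only the electric force changes KE.
ΔKE = F_E · d = |q|E d = (1.602×10⁻¹⁹)(1.27×10⁴)(1.18) ≈ 2.40×10⁻¹⁵ J.

ΔKE ≈ 2.40×10⁻¹⁵ J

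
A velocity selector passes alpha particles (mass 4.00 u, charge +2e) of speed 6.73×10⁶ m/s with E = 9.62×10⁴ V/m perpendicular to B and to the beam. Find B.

Balance of forces in the selector: qE = qvB ⇒ B = E/v.
B = 9.62×10⁴/6.73×10⁶ = 0.0143 T.

B = 0.0143 T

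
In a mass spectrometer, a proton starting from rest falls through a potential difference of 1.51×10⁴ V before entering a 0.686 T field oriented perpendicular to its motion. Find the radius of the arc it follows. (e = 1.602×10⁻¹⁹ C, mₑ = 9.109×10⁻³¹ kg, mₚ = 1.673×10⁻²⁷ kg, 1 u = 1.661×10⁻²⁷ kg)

r ≈ 0.0259 m

Acceleration: |q|V = ½mv² ⇒ v = √(2|q|V/m) = √(2·1.602×10⁻¹⁹·1.51×10⁴/1.673×10⁻²⁷) ≈ 1.701×10⁶ m/s.
In the field: r = mv/(|q|B) = (1.673×10⁻²⁷)(1.701×10⁶)/((1.602×10⁻¹⁹)(0.686)) ≈ 0.0259 m.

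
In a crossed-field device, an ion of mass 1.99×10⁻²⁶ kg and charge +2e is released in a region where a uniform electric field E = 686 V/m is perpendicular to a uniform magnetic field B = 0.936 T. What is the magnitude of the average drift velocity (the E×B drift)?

v_d ≈ 733 m/s

In crossed fields the guiding centre drifts at v_d = |E×B|/B² = E/B, independent of charge and mass.
v_d = 686/0.936 = 733 m/s.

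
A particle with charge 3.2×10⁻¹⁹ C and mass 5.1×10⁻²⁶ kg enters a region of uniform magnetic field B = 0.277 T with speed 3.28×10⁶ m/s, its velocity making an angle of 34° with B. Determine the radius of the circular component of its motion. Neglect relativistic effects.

r ≈ 1.06 m

v⊥ = v sinθ = 3.28×10⁶·sin34° ≈ 1.834×10⁶ m/s.
r = m v⊥/(|q|B) = (5.1×10⁻²⁶)(1.834×10⁶)/((3.2×10⁻¹⁹)(0.277)) ≈ 1.06 m.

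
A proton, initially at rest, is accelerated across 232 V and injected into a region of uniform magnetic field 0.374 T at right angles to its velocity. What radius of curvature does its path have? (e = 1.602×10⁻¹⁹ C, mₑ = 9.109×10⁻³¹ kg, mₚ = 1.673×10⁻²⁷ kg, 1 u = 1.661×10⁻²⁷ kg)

r ≈ 5.89×10⁻³ m

Acceleration: |q|V = ½mv² ⇒ v = √(2|q|V/m) = √(2·1.602×10⁻¹⁹·232/1.673×10⁻²⁷) ≈ 2.108×10⁵ m/s.
In the field: r = mv/(|q|B) = (1.673×10⁻²⁷)(2.108×10⁵)/((1.602×10⁻¹⁹)(0.374)) ≈ 5.89×10⁻³ m.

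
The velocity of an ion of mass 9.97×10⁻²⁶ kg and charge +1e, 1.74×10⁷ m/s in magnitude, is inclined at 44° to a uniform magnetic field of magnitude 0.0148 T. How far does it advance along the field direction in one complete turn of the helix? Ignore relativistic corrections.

v∥ = v cosθ = 1.74×10⁷·cos44° ≈ 1.252×10⁷ m/s.
T = 2πm/(|q|B) = 2π(9.97×10⁻²⁶)/((1.602×10⁻¹⁹)(0.0148)) ≈ 2.642×10⁻⁴ s.
pitch = v∥ T = (1.252×10⁷)(2.642×10⁻⁴) ≈ 3310 m.

p ≈ 3310 m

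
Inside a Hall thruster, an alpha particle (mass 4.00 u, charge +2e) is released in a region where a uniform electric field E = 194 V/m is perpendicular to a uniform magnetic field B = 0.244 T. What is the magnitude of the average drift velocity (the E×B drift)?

v_d ≈ 795 m/s

The steady drift has the magnetic force balancing the electric force, so v_d = E/B.
v_d = 194/0.244 = 795 m/s.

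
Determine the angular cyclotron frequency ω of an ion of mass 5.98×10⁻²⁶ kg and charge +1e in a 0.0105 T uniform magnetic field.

ω ≈ 2.81×10⁴ rad/s

ω = |q|B/m.
ω = (1.602×10⁻¹⁹)(0.0105)/5.98×10⁻²⁶ ≈ 2.81×10⁴ rad/s.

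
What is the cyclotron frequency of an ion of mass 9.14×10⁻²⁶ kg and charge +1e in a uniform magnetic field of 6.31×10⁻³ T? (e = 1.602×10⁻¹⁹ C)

f = |q|B/(2πm).
f = (1.602×10⁻¹⁹)(6.31×10⁻³)/(2π·9.14×10⁻²⁶) ≈ 1760 Hz.

f ≈ 1760 Hz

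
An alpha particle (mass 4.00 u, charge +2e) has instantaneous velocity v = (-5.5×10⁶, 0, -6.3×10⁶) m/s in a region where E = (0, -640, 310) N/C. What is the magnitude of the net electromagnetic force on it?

|F| ≈ 2.28×10⁻¹⁶ N

Only an electric field acts, so F = qE = (3.204×10⁻¹⁹ C)·(0, -640, 310) = (0, -2.05×10⁻¹⁶, 9.93×10⁻¹⁷) N.
|F| = 2.28×10⁻¹⁶ N.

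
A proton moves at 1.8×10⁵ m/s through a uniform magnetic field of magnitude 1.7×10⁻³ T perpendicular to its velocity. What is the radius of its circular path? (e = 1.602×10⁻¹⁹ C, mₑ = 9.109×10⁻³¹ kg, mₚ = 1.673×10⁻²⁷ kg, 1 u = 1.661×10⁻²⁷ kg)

The magnetic force provides the centripetal force: |q|vB = mv²/r.
r = mv/(|q|B) = (1.673×10⁻²⁷)(1.8×10⁵)/((1.602×10⁻¹⁹)(1.7×10⁻³)) ≈ 1.1 m.

r ≈ 1.1 m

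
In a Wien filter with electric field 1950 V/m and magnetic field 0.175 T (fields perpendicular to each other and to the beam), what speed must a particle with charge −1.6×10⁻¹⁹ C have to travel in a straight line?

v = 1.11×10⁴ m/s

For undeflected motion the electric and magnetic forces balance: qE = qvB.
v = E/B = 1950/0.175 = 1.11×10⁴ m/s.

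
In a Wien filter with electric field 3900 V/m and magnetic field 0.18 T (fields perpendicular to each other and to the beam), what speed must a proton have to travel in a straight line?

Zero net Lorentz force requires |qE| = |q v×B|, i.e. E = vB.
v = E/B = 3900/0.18 = 2.2×10⁴ m/s.

v = 2.2×10⁴ m/s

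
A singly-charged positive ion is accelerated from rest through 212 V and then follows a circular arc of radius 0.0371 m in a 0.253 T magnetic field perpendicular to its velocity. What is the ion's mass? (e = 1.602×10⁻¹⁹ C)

m ≈ 3.33×10⁻²⁶ kg

Combine |q|V = ½mv² and r = mv/(|q|B): eliminate v to get m = qB²r²/(2V).
m = (1.602×10⁻¹⁹)(0.253)²(0.0371)²/(2·212) ≈ 3.33×10⁻²⁶ kg.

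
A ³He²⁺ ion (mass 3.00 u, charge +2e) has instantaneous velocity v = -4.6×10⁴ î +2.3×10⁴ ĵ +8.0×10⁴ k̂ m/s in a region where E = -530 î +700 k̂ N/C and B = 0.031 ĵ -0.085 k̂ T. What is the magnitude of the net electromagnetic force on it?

v×B = (-4440, -3910, -1430) N/C.
E + v×B = (-4960, -3910, -726) N/C.
F = q(E + v×B) = (3.204×10⁻¹⁹ C)·(-4960, -3910, -726) = (-1.59×10⁻¹⁵, -1.25×10⁻¹⁵, -2.33×10⁻¹⁶) N.
|F| = 2.04×10⁻¹⁵ N.

|F| ≈ 2.04×10⁻¹⁵ N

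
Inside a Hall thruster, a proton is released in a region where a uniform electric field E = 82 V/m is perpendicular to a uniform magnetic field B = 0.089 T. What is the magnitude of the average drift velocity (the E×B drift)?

The E×B drift speed is v_d = E/B.
v_d = 82/0.089 = 920 m/s.

v_d ≈ 920 m/s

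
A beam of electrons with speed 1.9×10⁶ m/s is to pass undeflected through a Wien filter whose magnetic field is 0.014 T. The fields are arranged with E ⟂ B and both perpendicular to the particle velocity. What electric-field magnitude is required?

For straight-line motion qE = qvB, so E = vB.
E = 1.9×10⁶ × 0.014 = 2.7×10⁴ V/m.

E = 2.7×10⁴ V/m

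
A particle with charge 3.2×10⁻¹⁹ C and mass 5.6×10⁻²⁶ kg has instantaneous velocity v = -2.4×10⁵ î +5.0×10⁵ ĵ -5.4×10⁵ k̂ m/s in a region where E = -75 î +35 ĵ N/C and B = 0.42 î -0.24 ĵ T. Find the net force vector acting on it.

v×B = (-1.30×10⁵, -2.27×10⁵, -1.52×10⁵) N/C.
E + v×B = (-1.30×10⁵, -2.27×10⁵, -1.52×10⁵) N/C.
F = q(E + v×B) = (3.2×10⁻¹⁹ C)·(-1.30×10⁵, -2.27×10⁵, -1.52×10⁵) = (-4.15×10⁻¹⁴, -7.26×10⁻¹⁴, -4.88×10⁻¹⁴) N.

F ≈ (-4.15×10⁻¹⁴, -7.26×10⁻¹⁴, -4.88×10⁻¹⁴) N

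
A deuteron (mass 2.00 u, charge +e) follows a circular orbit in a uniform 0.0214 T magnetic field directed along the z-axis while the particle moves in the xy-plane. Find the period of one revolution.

The cyclotron period depends only on m, q, B: T = 2πm/(|q|B).
T = 2π(3.322×10⁻²⁷)/((1.602×10⁻¹⁹)(0.0214)) ≈ 6.09×10⁻⁶ s.

T ≈ 6.09×10⁻⁶ s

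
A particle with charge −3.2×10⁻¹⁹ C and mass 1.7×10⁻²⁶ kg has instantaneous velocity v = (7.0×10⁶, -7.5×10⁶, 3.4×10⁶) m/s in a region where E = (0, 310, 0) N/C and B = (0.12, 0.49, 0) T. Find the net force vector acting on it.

F ≈ (5.33×10⁻¹³, -1.31×10⁻¹³, -1.39×10⁻¹²) N

v×B = (-1.67×10⁶, 4.08×10⁵, 4.33×10⁶) N/C.
E + v×B = (-1.67×10⁶, 4.08×10⁵, 4.33×10⁶) N/C.
F = q(E + v×B) = (−3.2×10⁻¹⁹ C)·(-1.67×10⁶, 4.08×10⁵, 4.33×10⁶) = (5.33×10⁻¹³, -1.31×10⁻¹³, -1.39×10⁻¹²) N.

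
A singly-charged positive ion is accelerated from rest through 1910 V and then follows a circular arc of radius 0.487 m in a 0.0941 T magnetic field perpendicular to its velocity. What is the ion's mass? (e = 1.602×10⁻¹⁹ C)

Combine |q|V = ½mv² and r = mv/(|q|B): eliminate v to get m = qB²r²/(2V).
m = (1.602×10⁻¹⁹)(0.0941)²(0.487)²/(2·1910) ≈ 8.81×10⁻²⁶ kg.

m ≈ 8.81×10⁻²⁶ kg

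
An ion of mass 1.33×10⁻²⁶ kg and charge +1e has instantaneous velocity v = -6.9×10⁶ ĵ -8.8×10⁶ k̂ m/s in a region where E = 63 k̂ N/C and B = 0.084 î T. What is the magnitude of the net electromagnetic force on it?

|F| ≈ 1.50×10⁻¹³ N

v×B = (0, -7.39×10⁵, 5.80×10⁵) N/C.
E + v×B = (0, -7.39×10⁵, 5.80×10⁵) N/C.
F = q(E + v×B) = (1.602×10⁻¹⁹ C)·(0, -7.39×10⁵, 5.80×10⁵) = (0, -1.18×10⁻¹³, 9.29×10⁻¹⁴) N.
|F| = 1.50×10⁻¹³ N.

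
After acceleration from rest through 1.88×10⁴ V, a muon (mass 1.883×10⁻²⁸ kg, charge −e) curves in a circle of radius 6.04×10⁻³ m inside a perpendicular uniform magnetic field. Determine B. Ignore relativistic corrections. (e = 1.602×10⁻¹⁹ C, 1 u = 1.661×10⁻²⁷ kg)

B ≈ 1.10 T

v = √(2|q|V/m) = √(2·1.602×10⁻¹⁹·1.88×10⁴/1.883×10⁻²⁸) ≈ 5.656×10⁶ m/s.
B = mv/(|q|r) = (1.883×10⁻²⁸)(5.656×10⁶)/((1.602×10⁻¹⁹)(6.04×10⁻³)) ≈ 1.10 T.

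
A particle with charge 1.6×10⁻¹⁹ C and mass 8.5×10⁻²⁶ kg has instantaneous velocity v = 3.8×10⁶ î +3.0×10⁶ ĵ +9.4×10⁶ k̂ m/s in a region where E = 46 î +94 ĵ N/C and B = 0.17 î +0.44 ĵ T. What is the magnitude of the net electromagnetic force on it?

v×B = (-4.14×10⁶, 1.60×10⁶, 1.16×10⁶) N/C.
E + v×B = (-4.14×10⁶, 1.60×10⁶, 1.16×10⁶) N/C.
F = q(E + v×B) = (1.6×10⁻¹⁹ C)·(-4.14×10⁶, 1.60×10⁶, 1.16×10⁶) = (-6.62×10⁻¹³, 2.56×10⁻¹³, 1.86×10⁻¹³) N.
|F| = 7.33×10⁻¹³ N.

|F| ≈ 7.33×10⁻¹³ N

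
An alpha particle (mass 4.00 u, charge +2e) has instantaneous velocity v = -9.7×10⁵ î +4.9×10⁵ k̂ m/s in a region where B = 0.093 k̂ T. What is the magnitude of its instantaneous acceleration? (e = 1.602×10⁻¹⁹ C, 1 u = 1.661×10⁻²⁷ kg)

|a| ≈ 4.35×10¹² m/s²

v×B = (0, 9.02×10⁴, 0) N/C.
F = q v×B = (3.204×10⁻¹⁹ C)·(0, 9.02×10⁴, 0) = (0, 2.89×10⁻¹⁴, 0) N.
|a| = |F|/m = 2.890×10⁻¹⁴/6.644×10⁻²⁷ ≈ 4.35×10¹² m/s².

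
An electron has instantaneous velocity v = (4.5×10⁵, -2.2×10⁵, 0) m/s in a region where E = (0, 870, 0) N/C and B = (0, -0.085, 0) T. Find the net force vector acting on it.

v×B = (0, 0, -3.82×10⁴) N/C.
E + v×B = (0, 870, -3.82×10⁴) N/C.
F = q(E + v×B) = (−1.602×10⁻¹⁹ C)·(0, 870, -3.82×10⁴) = (0, -1.39×10⁻¹⁶, 6.13×10⁻¹⁵) N.

F ≈ (0, -1.39×10⁻¹⁶, 6.13×10⁻¹⁵) N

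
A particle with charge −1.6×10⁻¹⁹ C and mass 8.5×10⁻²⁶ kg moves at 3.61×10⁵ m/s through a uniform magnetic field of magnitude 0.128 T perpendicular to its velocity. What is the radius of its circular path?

r ≈ 1.50 m

The magnetic force provides the centripetal force: |q|vB = mv²/r.
r = mv/(|q|B) = (8.5×10⁻²⁶)(3.61×10⁵)/((1.6×10⁻¹⁹)(0.128)) ≈ 1.50 m.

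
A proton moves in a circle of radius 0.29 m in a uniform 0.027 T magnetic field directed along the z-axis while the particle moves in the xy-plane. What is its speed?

v ≈ 7.5×10⁵ m/s

From |q|vB = mv²/r, v = |q|Br/m.
v = (1.602×10⁻¹⁹)(0.027)(0.29)/1.673×10⁻²⁷ ≈ 7.5×10⁵ m/s.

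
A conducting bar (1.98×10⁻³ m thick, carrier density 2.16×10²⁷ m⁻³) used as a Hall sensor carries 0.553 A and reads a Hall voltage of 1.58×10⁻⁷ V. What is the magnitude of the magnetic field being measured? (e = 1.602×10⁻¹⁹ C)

B ≈ 0.196 T

From V_H = IB/(n e t), B = V_H n e t / I.
B = (1.58×10⁻⁷)(2.16×10²⁷)(1.602×10⁻¹⁹)(1.98×10⁻³)/0.553 ≈ 0.196 T.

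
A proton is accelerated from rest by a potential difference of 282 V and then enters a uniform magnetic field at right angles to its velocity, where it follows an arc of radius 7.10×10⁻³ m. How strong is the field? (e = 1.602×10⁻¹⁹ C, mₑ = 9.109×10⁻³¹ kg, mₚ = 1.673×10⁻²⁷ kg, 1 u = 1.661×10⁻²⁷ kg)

B ≈ 0.342 T

v = √(2|q|V/m) = √(2·1.602×10⁻¹⁹·282/1.673×10⁻²⁷) ≈ 2.324×10⁵ m/s.
B = mv/(|q|r) = (1.673×10⁻²⁷)(2.324×10⁵)/((1.602×10⁻¹⁹)(7.10×10⁻³)) ≈ 0.342 T.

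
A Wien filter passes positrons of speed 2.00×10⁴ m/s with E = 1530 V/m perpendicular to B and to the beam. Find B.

B = 0.0765 T

Balance of forces in the selector: qE = qvB ⇒ B = E/v.
B = 1530/2.00×10⁴ = 0.0765 T.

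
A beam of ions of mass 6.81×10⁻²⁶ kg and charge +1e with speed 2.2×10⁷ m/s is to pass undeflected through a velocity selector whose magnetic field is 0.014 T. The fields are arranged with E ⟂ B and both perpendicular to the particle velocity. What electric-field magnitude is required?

E = 3.1×10⁵ V/m

For straight-line motion qE = qvB, so E = vB.
E = 2.2×10⁷ × 0.014 = 3.1×10⁵ V/m.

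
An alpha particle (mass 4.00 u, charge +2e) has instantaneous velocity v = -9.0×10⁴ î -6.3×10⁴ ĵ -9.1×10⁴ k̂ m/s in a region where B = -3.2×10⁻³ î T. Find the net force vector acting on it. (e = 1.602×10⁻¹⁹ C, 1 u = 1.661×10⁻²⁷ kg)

F ≈ (0, 9.33×10⁻¹⁷, -6.46×10⁻¹⁷) N

v×B = (0, 291, -202) N/C.
F = q v×B = (3.204×10⁻¹⁹ C)·(0, 291, -202) = (0, 9.33×10⁻¹⁷, -6.46×10⁻¹⁷) N.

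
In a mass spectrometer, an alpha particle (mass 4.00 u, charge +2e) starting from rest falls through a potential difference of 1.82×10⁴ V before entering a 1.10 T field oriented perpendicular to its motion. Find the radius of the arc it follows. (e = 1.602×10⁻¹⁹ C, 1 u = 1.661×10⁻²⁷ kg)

Acceleration: |q|V = ½mv² ⇒ v = √(2|q|V/m) = √(2·3.204×10⁻¹⁹·1.82×10⁴/6.644×10⁻²⁷) ≈ 1.325×10⁶ m/s.
In the field: r = mv/(|q|B) = (6.644×10⁻²⁷)(1.325×10⁶)/((3.204×10⁻¹⁹)(1.10)) ≈ 0.0250 m.

r ≈ 0.0250 m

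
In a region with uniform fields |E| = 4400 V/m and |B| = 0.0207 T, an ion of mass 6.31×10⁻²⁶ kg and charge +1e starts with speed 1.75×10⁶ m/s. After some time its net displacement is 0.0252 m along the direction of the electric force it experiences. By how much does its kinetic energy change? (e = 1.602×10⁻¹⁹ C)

The magnetic force is always ⟂ v and does no work; only the electric force changes KE.
ΔKE = F_E · d = |q|E d = (1.602×10⁻¹⁹)(4400)(0.0252) ≈ 1.78×10⁻¹⁷ J.

ΔKE ≈ 1.78×10⁻¹⁷ J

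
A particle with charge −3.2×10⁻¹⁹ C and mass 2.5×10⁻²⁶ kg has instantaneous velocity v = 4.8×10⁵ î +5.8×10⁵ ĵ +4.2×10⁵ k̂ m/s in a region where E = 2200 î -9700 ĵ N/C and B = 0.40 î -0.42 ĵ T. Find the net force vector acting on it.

v×B = (1.76×10⁵, 1.68×10⁵, -4.34×10⁵) N/C.
E + v×B = (1.79×10⁵, 1.58×10⁵, -4.34×10⁵) N/C.
F = q(E + v×B) = (−3.2×10⁻¹⁹ C)·(1.79×10⁵, 1.58×10⁵, -4.34×10⁵) = (-5.72×10⁻¹⁴, -5.07×10⁻¹⁴, 1.39×10⁻¹³) N.

F ≈ (-5.72×10⁻¹⁴, -5.07×10⁻¹⁴, 1.39×10⁻¹³) N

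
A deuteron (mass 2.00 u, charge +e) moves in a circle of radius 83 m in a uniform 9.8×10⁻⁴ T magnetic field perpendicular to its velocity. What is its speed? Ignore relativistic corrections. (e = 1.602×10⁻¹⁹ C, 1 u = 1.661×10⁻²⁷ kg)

From |q|vB = mv²/r, v = |q|Br/m.
v = (1.602×10⁻¹⁹)(9.8×10⁻⁴)(83)/3.322×10⁻²⁷ ≈ 3.9×10⁶ m/s.

v ≈ 3.9×10⁶ m/s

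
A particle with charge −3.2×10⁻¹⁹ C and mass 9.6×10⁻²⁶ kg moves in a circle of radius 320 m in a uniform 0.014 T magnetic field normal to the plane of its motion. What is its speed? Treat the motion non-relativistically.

From |q|vB = mv²/r, v = |q|Br/m.
v = (3.2×10⁻¹⁹)(0.014)(320)/9.6×10⁻²⁶ ≈ 1.5×10⁷ m/s.

v ≈ 1.5×10⁷ m/s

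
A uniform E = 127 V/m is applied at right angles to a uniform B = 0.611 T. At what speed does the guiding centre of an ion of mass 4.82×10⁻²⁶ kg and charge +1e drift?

v_d ≈ 208 m/s

The E×B drift speed is v_d = E/B.
v_d = 127/0.611 = 208 m/s.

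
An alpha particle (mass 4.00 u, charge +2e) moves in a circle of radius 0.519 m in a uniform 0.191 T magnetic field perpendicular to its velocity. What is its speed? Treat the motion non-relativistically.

v ≈ 4.78×10⁶ m/s

From |q|vB = mv²/r, v = |q|Br/m.
v = (3.204×10⁻¹⁹)(0.191)(0.519)/6.644×10⁻²⁷ ≈ 4.78×10⁶ m/s.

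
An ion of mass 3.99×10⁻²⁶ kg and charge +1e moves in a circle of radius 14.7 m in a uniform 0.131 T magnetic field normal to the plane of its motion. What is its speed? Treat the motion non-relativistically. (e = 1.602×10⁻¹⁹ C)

From |q|vB = mv²/r, v = |q|Br/m.
v = (1.602×10⁻¹⁹)(0.131)(14.7)/3.99×10⁻²⁶ ≈ 7.73×10⁶ m/s.

v ≈ 7.73×10⁶ m/s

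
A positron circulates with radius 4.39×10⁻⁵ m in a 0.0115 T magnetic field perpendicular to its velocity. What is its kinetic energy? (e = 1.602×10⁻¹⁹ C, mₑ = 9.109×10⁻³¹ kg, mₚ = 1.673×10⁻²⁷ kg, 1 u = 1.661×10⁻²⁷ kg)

v = |q|Br/m, then KE = ½mv² = (qBr)²/(2m).
v = (1.602×10⁻¹⁹)(0.0115)(4.39×10⁻⁵)/9.109×10⁻³¹ ≈ 8.879×10⁴ m/s.
KE = ½(9.109×10⁻³¹)(8.879×10⁴)² ≈ 3.59×10⁻²¹ J = 0.0224 eV.

KE ≈ 0.0224 eV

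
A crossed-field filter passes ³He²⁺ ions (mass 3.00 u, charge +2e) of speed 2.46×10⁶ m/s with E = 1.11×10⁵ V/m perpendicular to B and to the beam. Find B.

B = 0.0451 T

Balance of forces in the selector: qE = qvB ⇒ B = E/v.
B = 1.11×10⁵/2.46×10⁶ = 0.0451 T.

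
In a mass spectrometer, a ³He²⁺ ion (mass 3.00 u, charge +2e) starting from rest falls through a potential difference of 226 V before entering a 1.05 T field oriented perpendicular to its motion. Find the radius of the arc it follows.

Acceleration: |q|V = ½mv² ⇒ v = √(2|q|V/m) = √(2·3.204×10⁻¹⁹·226/4.983×10⁻²⁷) ≈ 1.705×10⁵ m/s.
In the field: r = mv/(|q|B) = (4.983×10⁻²⁷)(1.705×10⁵)/((3.204×10⁻¹⁹)(1.05)) ≈ 2.53×10⁻³ m.

r ≈ 2.53×10⁻³ m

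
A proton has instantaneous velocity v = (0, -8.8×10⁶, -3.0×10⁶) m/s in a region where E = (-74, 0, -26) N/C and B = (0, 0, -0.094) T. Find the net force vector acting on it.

v×B = (8.27×10⁵, 0, 0) N/C.
E + v×B = (8.27×10⁵, 0, -26.0) N/C.
F = q(E + v×B) = (1.602×10⁻¹⁹ C)·(8.27×10⁵, 0, -26.0) = (1.33×10⁻¹³, 0, -4.17×10⁻¹⁸) N.

F ≈ (1.33×10⁻¹³, 0, -4.17×10⁻¹⁸) N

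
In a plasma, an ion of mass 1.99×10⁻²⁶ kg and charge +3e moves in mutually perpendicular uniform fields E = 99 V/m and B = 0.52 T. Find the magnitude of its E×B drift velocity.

The E×B drift speed is v_d = E/B.
v_d = 99/0.52 = 190 m/s.

v_d ≈ 190 m/s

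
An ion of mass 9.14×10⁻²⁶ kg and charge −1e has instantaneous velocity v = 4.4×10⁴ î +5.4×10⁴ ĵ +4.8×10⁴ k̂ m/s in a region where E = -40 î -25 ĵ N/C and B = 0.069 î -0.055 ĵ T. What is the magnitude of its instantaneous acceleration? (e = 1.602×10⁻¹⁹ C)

v×B = (2640, 3310, -6150) N/C.
E + v×B = (2600, 3290, -6150) N/C.
F = q(E + v×B) = (−1.602×10⁻¹⁹ C)·(2600, 3290, -6150) = (-4.17×10⁻¹⁶, -5.27×10⁻¹⁶, 9.85×10⁻¹⁶) N.
|a| = |F|/m = 1.192×10⁻¹⁵/9.14×10⁻²⁶ ≈ 1.30×10¹⁰ m/s².

|a| ≈ 1.30×10¹⁰ m/s²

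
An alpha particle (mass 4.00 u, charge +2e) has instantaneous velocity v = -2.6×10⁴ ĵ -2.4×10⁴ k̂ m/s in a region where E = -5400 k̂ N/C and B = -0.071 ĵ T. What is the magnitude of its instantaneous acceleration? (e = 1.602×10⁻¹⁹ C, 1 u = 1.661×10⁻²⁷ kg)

v×B = (-1700, 0, 0) N/C.
E + v×B = (-1700, 0, -5400) N/C.
F = q(E + v×B) = (3.204×10⁻¹⁹ C)·(-1700, 0, -5400) = (-5.46×10⁻¹⁶, 0, -1.73×10⁻¹⁵) N.
|a| = |F|/m = 1.814×10⁻¹⁵/6.644×10⁻²⁷ ≈ 2.73×10¹¹ m/s².

|a| ≈ 2.73×10¹¹ m/s²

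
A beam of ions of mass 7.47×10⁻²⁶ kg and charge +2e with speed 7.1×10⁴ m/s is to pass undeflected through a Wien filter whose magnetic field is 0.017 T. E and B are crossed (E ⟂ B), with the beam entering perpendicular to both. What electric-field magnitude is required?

For straight-line motion qE = qvB, so E = vB.
E = 7.1×10⁴ × 0.017 = 1200 V/m.

E = 1200 V/m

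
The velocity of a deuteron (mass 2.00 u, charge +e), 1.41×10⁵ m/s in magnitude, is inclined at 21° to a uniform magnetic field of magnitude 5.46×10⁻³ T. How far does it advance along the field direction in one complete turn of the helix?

p ≈ 3.14 m

v∥ = v cosθ = 1.41×10⁵·cos21° ≈ 1.316×10⁵ m/s.
T = 2πm/(|q|B) = 2π(3.322×10⁻²⁷)/((1.602×10⁻¹⁹)(5.46×10⁻³)) ≈ 2.386×10⁻⁵ s.
pitch = v∥ T = (1.316×10⁵)(2.386×10⁻⁵) ≈ 3.14 m.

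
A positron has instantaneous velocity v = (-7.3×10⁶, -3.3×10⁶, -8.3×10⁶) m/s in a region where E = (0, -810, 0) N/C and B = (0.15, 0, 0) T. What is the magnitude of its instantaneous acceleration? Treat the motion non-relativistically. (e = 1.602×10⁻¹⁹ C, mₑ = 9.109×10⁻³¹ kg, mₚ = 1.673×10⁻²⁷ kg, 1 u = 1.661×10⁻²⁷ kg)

v×B = (0, -1.24×10⁶, 4.95×10⁵) N/C.
E + v×B = (0, -1.25×10⁶, 4.95×10⁵) N/C.
F = q(E + v×B) = (1.602×10⁻¹⁹ C)·(0, -1.25×10⁶, 4.95×10⁵) = (0, -2.00×10⁻¹³, 7.93×10⁻¹⁴) N.
|a| = |F|/m = 2.148×10⁻¹³/9.109×10⁻³¹ ≈ 2.36×10¹⁷ m/s².

|a| ≈ 2.36×10¹⁷ m/s²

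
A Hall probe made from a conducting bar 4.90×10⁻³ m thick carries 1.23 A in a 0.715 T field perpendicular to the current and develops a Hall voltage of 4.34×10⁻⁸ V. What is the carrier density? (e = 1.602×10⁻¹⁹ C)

From V_H = IB/(n e t), n = IB/(V_H e t).
n = (1.23)(0.715)/((4.34×10⁻⁸)(1.602×10⁻¹⁹)(4.90×10⁻³)) ≈ 2.58×10²⁸ m⁻³.

n ≈ 2.58×10²⁸ m⁻³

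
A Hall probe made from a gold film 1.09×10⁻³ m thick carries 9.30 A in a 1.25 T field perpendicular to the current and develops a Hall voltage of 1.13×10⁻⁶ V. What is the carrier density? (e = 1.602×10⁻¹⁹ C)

n ≈ 5.89×10²⁸ m⁻³

From V_H = IB/(n e t), n = IB/(V_H e t).
n = (9.30)(1.25)/((1.13×10⁻⁶)(1.602×10⁻¹⁹)(1.09×10⁻³)) ≈ 5.89×10²⁸ m⁻³.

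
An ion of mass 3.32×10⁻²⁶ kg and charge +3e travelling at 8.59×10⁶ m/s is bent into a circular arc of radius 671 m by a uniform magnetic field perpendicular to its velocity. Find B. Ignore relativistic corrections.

From |q|vB = mv²/r, B = mv/(|q|r).
B = (3.32×10⁻²⁶)(8.59×10⁶)/((4.806×10⁻¹⁹)(671)) ≈ 8.84×10⁻⁴ T.

B ≈ 8.84×10⁻⁴ T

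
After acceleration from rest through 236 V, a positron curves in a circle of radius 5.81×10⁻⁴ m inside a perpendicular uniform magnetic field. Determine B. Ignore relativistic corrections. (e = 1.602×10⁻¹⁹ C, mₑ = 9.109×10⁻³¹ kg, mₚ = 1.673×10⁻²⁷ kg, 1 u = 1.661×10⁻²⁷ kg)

v = √(2|q|V/m) = √(2·1.602×10⁻¹⁹·236/9.109×10⁻³¹) ≈ 9.111×10⁶ m/s.
B = mv/(|q|r) = (9.109×10⁻³¹)(9.111×10⁶)/((1.602×10⁻¹⁹)(5.81×10⁻⁴)) ≈ 0.0892 T.

B ≈ 0.0892 T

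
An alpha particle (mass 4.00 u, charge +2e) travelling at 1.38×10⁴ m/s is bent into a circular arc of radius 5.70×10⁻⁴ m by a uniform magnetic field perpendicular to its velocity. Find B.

B ≈ 0.502 T

From |q|vB = mv²/r, B = mv/(|q|r).
B = (6.644×10⁻²⁷)(1.38×10⁴)/((3.204×10⁻¹⁹)(5.70×10⁻⁴)) ≈ 0.502 T.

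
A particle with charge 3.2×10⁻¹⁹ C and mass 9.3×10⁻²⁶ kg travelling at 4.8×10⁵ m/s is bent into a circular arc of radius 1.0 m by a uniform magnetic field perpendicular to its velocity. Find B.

B ≈ 0.14 T

From |q|vB = mv²/r, B = mv/(|q|r).
B = (9.3×10⁻²⁶)(4.8×10⁵)/((3.2×10⁻¹⁹)(1.0)) ≈ 0.14 T.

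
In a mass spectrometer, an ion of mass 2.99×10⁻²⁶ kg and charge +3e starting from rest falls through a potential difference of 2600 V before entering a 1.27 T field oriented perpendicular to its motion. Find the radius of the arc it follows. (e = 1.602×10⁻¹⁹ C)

r ≈ 0.0142 m

Acceleration: |q|V = ½mv² ⇒ v = √(2|q|V/m) = √(2·4.806×10⁻¹⁹·2600/2.99×10⁻²⁶) ≈ 2.891×10⁵ m/s.
In the field: r = mv/(|q|B) = (2.99×10⁻²⁶)(2.891×10⁵)/((4.806×10⁻¹⁹)(1.27)) ≈ 0.0142 m.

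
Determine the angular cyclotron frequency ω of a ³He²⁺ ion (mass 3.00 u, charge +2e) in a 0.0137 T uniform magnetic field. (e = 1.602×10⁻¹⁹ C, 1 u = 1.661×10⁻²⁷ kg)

ω = |q|B/m.
ω = (3.204×10⁻¹⁹)(0.0137)/4.983×10⁻²⁷ ≈ 8.81×10⁵ rad/s.

ω ≈ 8.81×10⁵ rad/s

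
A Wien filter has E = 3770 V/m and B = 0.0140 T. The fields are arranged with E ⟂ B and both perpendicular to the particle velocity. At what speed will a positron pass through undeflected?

v = 2.69×10⁵ m/s

Zero net Lorentz force requires |qE| = |q v×B|, i.e. E = vB.
v = E/B = 3770/0.0140 = 2.69×10⁵ m/s.
The result is independent of the particle's charge and mass.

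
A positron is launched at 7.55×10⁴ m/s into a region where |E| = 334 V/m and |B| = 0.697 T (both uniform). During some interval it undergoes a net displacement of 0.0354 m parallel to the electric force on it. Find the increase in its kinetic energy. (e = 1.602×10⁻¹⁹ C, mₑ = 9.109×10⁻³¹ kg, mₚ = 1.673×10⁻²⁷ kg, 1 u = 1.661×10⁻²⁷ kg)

ΔKE ≈ 1.89×10⁻¹⁸ J

The magnetic force is always ⟂ v and does no work; only the electric force changes KE.
ΔKE = F_E · d = |q|E d = (1.602×10⁻¹⁹)(334)(0.0354) ≈ 1.89×10⁻¹⁸ J.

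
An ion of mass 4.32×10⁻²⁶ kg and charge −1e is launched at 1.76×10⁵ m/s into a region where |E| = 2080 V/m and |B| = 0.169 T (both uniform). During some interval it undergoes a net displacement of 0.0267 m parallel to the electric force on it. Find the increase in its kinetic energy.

The magnetic force is always ⟂ v and does no work; only the electric force changes KE.
ΔKE = F_E · d = |q|E d = (1.602×10⁻¹⁹)(2080)(0.0267) ≈ 8.90×10⁻¹⁸ J.

ΔKE ≈ 8.90×10⁻¹⁸ J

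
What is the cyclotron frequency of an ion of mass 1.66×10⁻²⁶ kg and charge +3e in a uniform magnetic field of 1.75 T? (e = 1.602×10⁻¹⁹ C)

f = |q|B/(2πm).
f = (4.806×10⁻¹⁹)(1.75)/(2π·1.66×10⁻²⁶) ≈ 8.06×10⁶ Hz.

f ≈ 8.06×10⁶ Hz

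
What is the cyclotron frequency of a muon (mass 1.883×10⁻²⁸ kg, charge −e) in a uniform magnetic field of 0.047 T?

f ≈ 6.4×10⁶ Hz

f = |q|B/(2πm).
f = (1.602×10⁻¹⁹)(0.047)/(2π·1.883×10⁻²⁸) ≈ 6.4×10⁶ Hz.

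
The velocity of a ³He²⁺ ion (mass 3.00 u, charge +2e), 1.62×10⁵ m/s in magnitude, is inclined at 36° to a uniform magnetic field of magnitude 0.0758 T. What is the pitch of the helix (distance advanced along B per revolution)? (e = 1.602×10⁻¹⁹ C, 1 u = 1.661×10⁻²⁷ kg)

p ≈ 0.169 m

v∥ = v cosθ = 1.62×10⁵·cos36° ≈ 1.311×10⁵ m/s.
T = 2πm/(|q|B) = 2π(4.983×10⁻²⁷)/((3.204×10⁻¹⁹)(0.0758)) ≈ 1.289×10⁻⁶ s.
pitch = v∥ T = (1.311×10⁵)(1.289×10⁻⁶) ≈ 0.169 m.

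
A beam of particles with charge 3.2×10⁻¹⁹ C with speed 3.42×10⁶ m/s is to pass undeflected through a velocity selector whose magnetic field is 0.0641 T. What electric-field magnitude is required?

For straight-line motion qE = qvB, so E = vB.
E = 3.42×10⁶ × 0.0641 = 2.19×10⁵ V/m.

E = 2.19×10⁵ V/m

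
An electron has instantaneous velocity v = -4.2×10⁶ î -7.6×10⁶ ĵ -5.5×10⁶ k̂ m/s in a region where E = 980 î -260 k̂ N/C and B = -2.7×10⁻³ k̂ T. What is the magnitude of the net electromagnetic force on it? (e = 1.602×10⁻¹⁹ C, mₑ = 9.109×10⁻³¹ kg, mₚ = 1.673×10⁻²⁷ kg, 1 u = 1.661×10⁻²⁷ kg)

v×B = (2.05×10⁴, -1.13×10⁴, 0) N/C.
E + v×B = (2.15×10⁴, -1.13×10⁴, -260) N/C.
F = q(E + v×B) = (−1.602×10⁻¹⁹ C)·(2.15×10⁴, -1.13×10⁴, -260) = (-3.44×10⁻¹⁵, 1.82×10⁻¹⁵, 4.17×10⁻¹⁷) N.
|F| = 3.89×10⁻¹⁵ N.

|F| ≈ 3.89×10⁻¹⁵ N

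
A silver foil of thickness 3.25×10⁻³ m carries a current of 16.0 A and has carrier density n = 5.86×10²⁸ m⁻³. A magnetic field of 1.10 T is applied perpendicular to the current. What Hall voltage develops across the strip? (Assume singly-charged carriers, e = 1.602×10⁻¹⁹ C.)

V_H ≈ 5.77×10⁻⁷ V

V_H = IB/(n e t).
V_H = (16.0)(1.10)/((5.86×10²⁸)(1.602×10⁻¹⁹)(3.25×10⁻³)) ≈ 5.77×10⁻⁷ V.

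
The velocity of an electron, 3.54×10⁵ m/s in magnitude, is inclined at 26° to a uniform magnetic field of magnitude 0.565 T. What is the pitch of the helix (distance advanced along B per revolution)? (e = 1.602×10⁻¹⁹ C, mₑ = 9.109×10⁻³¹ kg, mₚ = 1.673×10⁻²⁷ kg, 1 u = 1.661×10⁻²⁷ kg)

p ≈ 2.01×10⁻⁵ m

v∥ = v cosθ = 3.54×10⁵·cos26° ≈ 3.182×10⁵ m/s.
T = 2πm/(|q|B) = 2π(9.109×10⁻³¹)/((1.602×10⁻¹⁹)(0.565)) ≈ 6.323×10⁻¹¹ s.
pitch = v∥ T = (3.182×10⁵)(6.323×10⁻¹¹) ≈ 2.01×10⁻⁵ m.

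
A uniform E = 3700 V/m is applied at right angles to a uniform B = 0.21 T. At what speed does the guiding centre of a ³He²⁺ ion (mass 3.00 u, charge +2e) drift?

v_d ≈ 1.8×10⁴ m/s

The steady drift has the magnetic force balancing the electric force, so v_d = E/B.
v_d = 3700/0.21 = 1.8×10⁴ m/s.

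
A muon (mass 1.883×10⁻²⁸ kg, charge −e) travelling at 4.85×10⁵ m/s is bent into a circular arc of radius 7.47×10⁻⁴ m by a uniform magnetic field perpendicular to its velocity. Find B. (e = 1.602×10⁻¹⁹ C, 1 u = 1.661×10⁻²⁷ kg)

B ≈ 0.763 T

From |q|vB = mv²/r, B = mv/(|q|r).
B = (1.883×10⁻²⁸)(4.85×10⁵)/((1.602×10⁻¹⁹)(7.47×10⁻⁴)) ≈ 0.763 T.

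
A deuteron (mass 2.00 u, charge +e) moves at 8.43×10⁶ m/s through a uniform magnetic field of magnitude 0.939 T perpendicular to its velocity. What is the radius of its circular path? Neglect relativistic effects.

r ≈ 0.186 m

The magnetic force provides the centripetal force: |q|vB = mv²/r.
r = mv/(|q|B) = (3.322×10⁻²⁷)(8.43×10⁶)/((1.602×10⁻¹⁹)(0.939)) ≈ 0.186 m.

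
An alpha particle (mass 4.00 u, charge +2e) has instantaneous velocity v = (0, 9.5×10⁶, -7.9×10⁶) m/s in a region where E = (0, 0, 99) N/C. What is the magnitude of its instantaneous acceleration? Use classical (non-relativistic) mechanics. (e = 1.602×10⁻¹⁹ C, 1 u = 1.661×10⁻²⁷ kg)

|a| ≈ 4.77×10⁹ m/s²

Only an electric field acts, so F = qE = (3.204×10⁻¹⁹ C)·(0, 0, 99.0) = (0, 0, 3.17×10⁻¹⁷) N.
|a| = |F|/m = 3.172×10⁻¹⁷/6.644×10⁻²⁷ ≈ 4.77×10⁹ m/s².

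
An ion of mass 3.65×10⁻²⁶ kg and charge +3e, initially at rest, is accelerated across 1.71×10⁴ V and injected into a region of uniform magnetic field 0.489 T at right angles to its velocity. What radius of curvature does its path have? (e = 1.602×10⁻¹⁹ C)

r ≈ 0.104 m

Acceleration: |q|V = ½mv² ⇒ v = √(2|q|V/m) = √(2·4.806×10⁻¹⁹·1.71×10⁴/3.65×10⁻²⁶) ≈ 6.711×10⁵ m/s.
In the field: r = mv/(|q|B) = (3.65×10⁻²⁶)(6.711×10⁵)/((4.806×10⁻¹⁹)(0.489)) ≈ 0.104 m.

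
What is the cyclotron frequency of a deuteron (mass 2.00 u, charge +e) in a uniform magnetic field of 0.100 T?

f = |q|B/(2πm).
f = (1.602×10⁻¹⁹)(0.100)/(2π·3.322×10⁻²⁷) ≈ 7.68×10⁵ Hz.

f ≈ 7.68×10⁵ Hz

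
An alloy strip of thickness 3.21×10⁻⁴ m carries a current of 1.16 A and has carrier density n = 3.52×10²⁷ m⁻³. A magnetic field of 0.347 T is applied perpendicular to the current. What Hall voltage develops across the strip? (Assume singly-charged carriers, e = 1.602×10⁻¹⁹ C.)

V_H = IB/(n e t).
V_H = (1.16)(0.347)/((3.52×10²⁷)(1.602×10⁻¹⁹)(3.21×10⁻⁴)) ≈ 2.22×10⁻⁶ V.

V_H ≈ 2.22×10⁻⁶ V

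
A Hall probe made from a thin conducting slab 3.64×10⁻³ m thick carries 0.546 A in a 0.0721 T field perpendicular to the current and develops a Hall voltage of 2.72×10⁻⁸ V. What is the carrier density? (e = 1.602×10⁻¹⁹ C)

From V_H = IB/(n e t), n = IB/(V_H e t).
n = (0.546)(0.0721)/((2.72×10⁻⁸)(1.602×10⁻¹⁹)(3.64×10⁻³)) ≈ 2.48×10²⁷ m⁻³.

n ≈ 2.48×10²⁷ m⁻³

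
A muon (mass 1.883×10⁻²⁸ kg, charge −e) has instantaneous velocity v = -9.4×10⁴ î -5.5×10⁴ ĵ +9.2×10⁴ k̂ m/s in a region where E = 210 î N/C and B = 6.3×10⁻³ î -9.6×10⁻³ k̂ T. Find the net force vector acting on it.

v×B = (528, -323, 346) N/C.
E + v×B = (738, -323, 346) N/C.
F = q(E + v×B) = (−1.602×10⁻¹⁹ C)·(738, -323, 346) = (-1.18×10⁻¹⁶, 5.17×10⁻¹⁷, -5.55×10⁻¹⁷) N.

F ≈ (-1.18×10⁻¹⁶, 5.17×10⁻¹⁷, -5.55×10⁻¹⁷) N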